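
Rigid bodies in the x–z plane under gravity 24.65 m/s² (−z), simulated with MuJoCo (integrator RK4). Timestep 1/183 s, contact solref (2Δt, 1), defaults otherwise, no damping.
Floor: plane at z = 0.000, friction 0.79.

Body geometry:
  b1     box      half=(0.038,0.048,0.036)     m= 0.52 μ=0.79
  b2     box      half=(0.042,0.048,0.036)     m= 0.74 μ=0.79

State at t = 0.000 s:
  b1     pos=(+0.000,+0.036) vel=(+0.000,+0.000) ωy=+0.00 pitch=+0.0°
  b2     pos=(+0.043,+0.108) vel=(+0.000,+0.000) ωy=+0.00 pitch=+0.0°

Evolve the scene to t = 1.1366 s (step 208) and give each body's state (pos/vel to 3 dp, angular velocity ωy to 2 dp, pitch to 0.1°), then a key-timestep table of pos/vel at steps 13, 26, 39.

State at t = 1.1366 s:
  b1     pos=(+0.000,+0.036) vel=(+0.000,+0.000) ωy=+0.00 pitch=+0.0°
  b2     pos=(+0.086,+0.042) vel=(+0.000,+0.000) ωy=+0.00 pitch=+90.0°

Key-timestep trajectory:
   step    t(s)  b1.x    b1.z    b1.vx   b1.vz   b2.x    b2.z    b2.vx   b2.vz 
     13  0.0710   +0.000  +0.036  -0.001  +0.001   +0.048  +0.107  +0.174  -0.049
     26  0.1421   +0.000  +0.036  -0.001  +0.001   +0.071  +0.088  +0.409  -0.707
     39  0.2131   +0.000  +0.036  +0.000  +0.000   +0.087  +0.039  -0.058  +0.161


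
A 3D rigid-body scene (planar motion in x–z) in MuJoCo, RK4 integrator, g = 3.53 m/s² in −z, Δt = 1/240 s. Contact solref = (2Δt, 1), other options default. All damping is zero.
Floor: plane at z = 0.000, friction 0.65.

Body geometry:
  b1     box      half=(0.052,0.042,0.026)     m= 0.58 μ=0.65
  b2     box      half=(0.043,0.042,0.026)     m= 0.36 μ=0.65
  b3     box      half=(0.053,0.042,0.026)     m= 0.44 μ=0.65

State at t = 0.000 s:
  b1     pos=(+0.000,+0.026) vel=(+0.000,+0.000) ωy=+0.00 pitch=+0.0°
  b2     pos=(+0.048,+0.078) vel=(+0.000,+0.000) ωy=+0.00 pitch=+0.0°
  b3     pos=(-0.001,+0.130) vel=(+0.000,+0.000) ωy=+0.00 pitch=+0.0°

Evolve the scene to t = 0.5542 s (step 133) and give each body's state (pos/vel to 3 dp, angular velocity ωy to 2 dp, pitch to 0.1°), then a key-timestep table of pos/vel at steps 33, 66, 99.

State at t = 0.5542 s:
  b1     pos=(+0.000,+0.026) vel=(+0.000,+0.000) ωy=+0.00 pitch=+0.0°
  b2     pos=(+0.048,+0.078) vel=(+0.000,+0.000) ωy=+0.00 pitch=+0.0°
  b3     pos=(-0.059,+0.104) vel=(-0.221,-0.018) ωy=-4.19 pitch=-96.2°

Key-timestep trajectory:
   step    t(s)  b1.x    b1.z    b1.vx   b1.vz   b2.x    b2.z    b2.vx   b2.vz   b3.x    b3.z    b3.vx   b3.vz 
     33  0.1375   +0.000  +0.026  +0.000  +0.000   +0.048  +0.078  +0.000  +0.000   -0.004  +0.129  -0.045  -0.016
     66  0.2750   +0.000  +0.026  +0.000  +0.000   +0.048  +0.078  +0.000  +0.000   -0.014  +0.123  -0.101  -0.100
     99  0.4125   +0.000  +0.026  +0.000  +0.000   +0.048  +0.078  +0.000  +0.000   -0.032  +0.111  -0.160  -0.013


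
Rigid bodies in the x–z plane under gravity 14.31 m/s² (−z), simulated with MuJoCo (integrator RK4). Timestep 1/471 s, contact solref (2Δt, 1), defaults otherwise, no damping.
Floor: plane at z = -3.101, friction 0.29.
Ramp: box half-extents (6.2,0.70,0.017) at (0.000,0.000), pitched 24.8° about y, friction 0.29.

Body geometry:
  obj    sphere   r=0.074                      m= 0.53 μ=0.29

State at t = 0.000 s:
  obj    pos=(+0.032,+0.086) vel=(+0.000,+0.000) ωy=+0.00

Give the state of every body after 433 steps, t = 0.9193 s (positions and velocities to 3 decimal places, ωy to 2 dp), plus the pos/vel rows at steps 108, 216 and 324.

State at t = 0.9193 s:
  obj    pos=(+1.677,-0.674) vel=(+3.578,-1.653) ωy=+53.26

Key-timestep trajectory:
   step    t(s)  obj.x    obj.z    obj.vx   obj.vz 
    108  0.2293   +0.134  +0.038  +0.893  -0.412
    216  0.4586   +0.441  -0.104  +1.785  -0.825
    324  0.6879   +0.953  -0.340  +2.677  -1.237


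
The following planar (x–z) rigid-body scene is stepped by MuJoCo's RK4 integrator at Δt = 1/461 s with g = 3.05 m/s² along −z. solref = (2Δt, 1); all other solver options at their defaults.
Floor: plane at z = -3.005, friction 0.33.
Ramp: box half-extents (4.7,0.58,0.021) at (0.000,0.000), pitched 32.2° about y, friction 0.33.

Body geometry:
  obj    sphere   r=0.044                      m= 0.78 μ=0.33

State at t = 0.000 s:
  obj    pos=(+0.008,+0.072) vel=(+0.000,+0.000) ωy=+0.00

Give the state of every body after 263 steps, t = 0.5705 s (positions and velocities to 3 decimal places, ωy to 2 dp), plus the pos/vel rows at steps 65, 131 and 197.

State at t = 0.5705 s:
  obj    pos=(+0.168,-0.029) vel=(+0.560,-0.353) ωy=+15.05

Key-timestep trajectory:
   step    t(s)  obj.x    obj.z    obj.vx   obj.vz 
     65  0.1410   +0.018  +0.066  +0.139  -0.087
    131  0.2842   +0.048  +0.047  +0.279  -0.176
    197  0.4273   +0.098  +0.015  +0.420  -0.264


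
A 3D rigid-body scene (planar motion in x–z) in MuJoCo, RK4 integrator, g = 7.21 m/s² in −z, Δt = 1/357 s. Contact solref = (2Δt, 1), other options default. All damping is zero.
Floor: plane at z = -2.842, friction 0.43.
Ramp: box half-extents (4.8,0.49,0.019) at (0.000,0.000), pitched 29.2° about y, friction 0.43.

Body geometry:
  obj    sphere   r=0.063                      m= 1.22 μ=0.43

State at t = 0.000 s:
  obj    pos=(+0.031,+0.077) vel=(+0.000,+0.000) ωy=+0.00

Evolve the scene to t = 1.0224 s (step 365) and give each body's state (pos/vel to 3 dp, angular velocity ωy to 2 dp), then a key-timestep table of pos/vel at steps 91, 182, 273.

State at t = 1.0224 s:
  obj    pos=(+1.177,-0.564) vel=(+2.242,-1.253) ωy=+40.77

Key-timestep trajectory:
   step    t(s)  obj.x    obj.z    obj.vx   obj.vz 
     91  0.2549   +0.102  +0.037  +0.559  -0.312
    182  0.5098   +0.316  -0.083  +1.118  -0.625
    273  0.7647   +0.672  -0.282  +1.677  -0.937


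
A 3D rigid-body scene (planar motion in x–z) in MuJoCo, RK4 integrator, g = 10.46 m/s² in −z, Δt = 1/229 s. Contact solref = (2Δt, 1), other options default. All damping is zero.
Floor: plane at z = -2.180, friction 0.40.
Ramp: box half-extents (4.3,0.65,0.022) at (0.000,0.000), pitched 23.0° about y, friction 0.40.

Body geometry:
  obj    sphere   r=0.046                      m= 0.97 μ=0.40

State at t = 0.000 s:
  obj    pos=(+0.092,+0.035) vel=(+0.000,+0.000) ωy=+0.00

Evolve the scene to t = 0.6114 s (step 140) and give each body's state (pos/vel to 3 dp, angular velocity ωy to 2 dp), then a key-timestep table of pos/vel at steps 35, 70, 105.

State at t = 0.6114 s:
  obj    pos=(+0.594,-0.178) vel=(+1.643,-0.697) ωy=+38.79

Key-timestep trajectory:
   step    t(s)  obj.x    obj.z    obj.vx   obj.vz 
     35  0.1528   +0.123  +0.021  +0.411  -0.174
     70  0.3057   +0.218  -0.018  +0.822  -0.349
    105  0.4585   +0.374  -0.085  +1.232  -0.523


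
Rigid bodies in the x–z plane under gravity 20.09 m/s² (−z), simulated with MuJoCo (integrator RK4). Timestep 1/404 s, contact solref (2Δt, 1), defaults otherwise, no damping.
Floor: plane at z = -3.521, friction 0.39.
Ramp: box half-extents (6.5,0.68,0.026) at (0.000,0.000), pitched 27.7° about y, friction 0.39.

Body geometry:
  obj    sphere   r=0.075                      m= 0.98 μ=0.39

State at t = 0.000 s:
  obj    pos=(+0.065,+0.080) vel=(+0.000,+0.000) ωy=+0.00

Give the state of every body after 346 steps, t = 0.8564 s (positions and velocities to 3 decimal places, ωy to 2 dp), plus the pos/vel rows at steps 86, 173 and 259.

State at t = 0.8564 s:
  obj    pos=(+2.231,-1.057) vel=(+5.058,-2.656) ωy=+76.16

Key-timestep trajectory:
   step    t(s)  obj.x    obj.z    obj.vx   obj.vz 
     86  0.2129   +0.199  +0.010  +1.257  -0.660
    173  0.4282   +0.607  -0.204  +2.529  -1.328
    259  0.6411   +1.279  -0.557  +3.786  -1.988


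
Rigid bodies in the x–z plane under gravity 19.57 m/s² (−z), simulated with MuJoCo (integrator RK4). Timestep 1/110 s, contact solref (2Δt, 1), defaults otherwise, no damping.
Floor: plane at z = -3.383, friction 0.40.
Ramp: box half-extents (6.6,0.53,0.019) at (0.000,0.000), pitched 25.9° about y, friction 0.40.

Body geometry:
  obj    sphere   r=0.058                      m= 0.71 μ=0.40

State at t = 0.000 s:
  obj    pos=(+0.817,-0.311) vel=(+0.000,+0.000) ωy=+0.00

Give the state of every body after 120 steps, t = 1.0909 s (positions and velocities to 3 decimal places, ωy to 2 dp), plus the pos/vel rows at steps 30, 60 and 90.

State at t = 1.0909 s:
  obj    pos=(+4.085,-1.898) vel=(+5.990,-2.909) ωy=+114.83

Key-timestep trajectory:
   step    t(s)  obj.x    obj.z    obj.vx   obj.vz 
     30  0.2727   +1.021  -0.410  +1.498  -0.727
     60  0.5455   +1.634  -0.708  +2.995  -1.454
     90  0.8182   +2.655  -1.204  +4.493  -2.182


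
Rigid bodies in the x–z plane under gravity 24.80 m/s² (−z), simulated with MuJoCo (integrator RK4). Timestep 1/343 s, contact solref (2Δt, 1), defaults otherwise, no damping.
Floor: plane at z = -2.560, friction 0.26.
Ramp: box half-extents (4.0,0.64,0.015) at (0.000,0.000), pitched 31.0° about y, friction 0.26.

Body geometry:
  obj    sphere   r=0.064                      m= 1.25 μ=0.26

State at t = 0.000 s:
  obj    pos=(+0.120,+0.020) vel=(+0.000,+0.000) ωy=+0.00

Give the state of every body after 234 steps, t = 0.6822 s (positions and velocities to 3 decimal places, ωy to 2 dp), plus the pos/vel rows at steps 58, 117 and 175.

State at t = 0.6822 s:
  obj    pos=(+1.940,-1.074) vel=(+5.336,-3.206) ωy=+97.23

Key-timestep trajectory:
   step    t(s)  obj.x    obj.z    obj.vx   obj.vz 
     58  0.1691   +0.232  -0.047  +1.323  -0.795
    117  0.3411   +0.575  -0.253  +2.668  -1.603
    175  0.5102   +1.138  -0.592  +3.990  -2.398


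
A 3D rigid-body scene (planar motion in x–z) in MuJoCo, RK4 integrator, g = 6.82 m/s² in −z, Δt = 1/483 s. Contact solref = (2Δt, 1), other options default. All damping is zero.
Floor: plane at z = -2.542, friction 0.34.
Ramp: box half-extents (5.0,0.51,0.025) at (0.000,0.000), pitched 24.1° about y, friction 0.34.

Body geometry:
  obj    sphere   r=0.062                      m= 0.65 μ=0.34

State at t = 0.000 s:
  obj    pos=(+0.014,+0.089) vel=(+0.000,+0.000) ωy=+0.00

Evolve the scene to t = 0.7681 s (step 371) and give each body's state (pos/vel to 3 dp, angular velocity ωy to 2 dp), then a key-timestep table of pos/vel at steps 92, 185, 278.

State at t = 0.7681 s:
  obj    pos=(+0.550,-0.151) vel=(+1.395,-0.624) ωy=+24.64

Key-timestep trajectory:
   step    t(s)  obj.x    obj.z    obj.vx   obj.vz 
     92  0.1905   +0.047  +0.074  +0.346  -0.155
    185  0.3830   +0.147  +0.029  +0.696  -0.311
    278  0.5756   +0.315  -0.046  +1.045  -0.468


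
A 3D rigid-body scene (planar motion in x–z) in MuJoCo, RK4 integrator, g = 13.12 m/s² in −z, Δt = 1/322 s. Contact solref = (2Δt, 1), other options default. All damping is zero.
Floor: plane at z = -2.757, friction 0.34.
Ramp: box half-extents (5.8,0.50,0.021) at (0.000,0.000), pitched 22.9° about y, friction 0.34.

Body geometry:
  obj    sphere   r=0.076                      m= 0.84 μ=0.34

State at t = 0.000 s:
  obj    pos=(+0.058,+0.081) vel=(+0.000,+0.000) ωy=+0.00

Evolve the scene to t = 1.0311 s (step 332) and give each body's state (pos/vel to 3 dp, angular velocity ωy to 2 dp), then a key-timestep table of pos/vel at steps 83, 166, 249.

State at t = 1.0311 s:
  obj    pos=(+1.844,-0.673) vel=(+3.464,-1.463) ωy=+49.47

Key-timestep trajectory:
   step    t(s)  obj.x    obj.z    obj.vx   obj.vz 
     83  0.2578   +0.170  +0.034  +0.866  -0.366
    166  0.5155   +0.504  -0.108  +1.732  -0.732
    249  0.7733   +1.062  -0.343  +2.598  -1.097


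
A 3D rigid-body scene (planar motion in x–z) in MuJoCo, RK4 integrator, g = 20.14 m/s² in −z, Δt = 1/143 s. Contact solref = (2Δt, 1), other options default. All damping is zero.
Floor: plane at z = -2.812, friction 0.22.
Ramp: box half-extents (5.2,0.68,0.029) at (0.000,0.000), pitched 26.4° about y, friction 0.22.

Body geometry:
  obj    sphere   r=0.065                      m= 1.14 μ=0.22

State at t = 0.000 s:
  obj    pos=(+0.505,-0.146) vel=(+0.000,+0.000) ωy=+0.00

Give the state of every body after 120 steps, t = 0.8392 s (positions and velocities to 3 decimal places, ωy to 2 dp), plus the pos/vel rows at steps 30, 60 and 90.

State at t = 0.8392 s:
  obj    pos=(+2.523,-1.147) vel=(+4.808,-2.387) ωy=+82.55

Key-timestep trajectory:
   step    t(s)  obj.x    obj.z    obj.vx   obj.vz 
     30  0.2098   +0.631  -0.208  +1.203  -0.597
     60  0.4196   +1.010  -0.396  +2.404  -1.194
     90  0.6294   +1.640  -0.709  +3.606  -1.790


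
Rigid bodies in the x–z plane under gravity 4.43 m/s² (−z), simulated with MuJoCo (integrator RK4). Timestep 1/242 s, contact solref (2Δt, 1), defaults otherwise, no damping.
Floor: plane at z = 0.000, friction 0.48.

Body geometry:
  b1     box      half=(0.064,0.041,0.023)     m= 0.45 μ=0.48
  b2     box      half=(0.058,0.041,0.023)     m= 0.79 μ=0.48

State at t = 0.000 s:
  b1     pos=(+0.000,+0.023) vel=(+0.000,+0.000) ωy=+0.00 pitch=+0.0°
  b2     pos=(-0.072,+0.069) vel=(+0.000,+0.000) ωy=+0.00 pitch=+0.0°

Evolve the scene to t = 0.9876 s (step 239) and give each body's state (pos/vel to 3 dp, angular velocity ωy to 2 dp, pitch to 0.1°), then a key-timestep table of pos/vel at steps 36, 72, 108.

State at t = 0.9876 s:
  b1     pos=(+0.001,+0.023) vel=(+0.000,+0.000) ωy=+0.00 pitch=+0.0°
  b2     pos=(-0.085,+0.057) vel=(+0.000,+0.000) ωy=+0.01 pitch=-43.6°

Key-timestep trajectory:
   step    t(s)  b1.x    b1.z    b1.vx   b1.vz   b2.x    b2.z    b2.vx   b2.vz 
     36  0.1488   +0.000  +0.023  +0.000  +0.000   -0.077  +0.067  -0.070  -0.044
     72  0.2975   +0.000  +0.023  +0.000  +0.000   -0.090  +0.058  -0.062  +0.028
    108  0.4463   +0.000  +0.023  +0.000  +0.000   -0.088  +0.058  +0.089  -0.035


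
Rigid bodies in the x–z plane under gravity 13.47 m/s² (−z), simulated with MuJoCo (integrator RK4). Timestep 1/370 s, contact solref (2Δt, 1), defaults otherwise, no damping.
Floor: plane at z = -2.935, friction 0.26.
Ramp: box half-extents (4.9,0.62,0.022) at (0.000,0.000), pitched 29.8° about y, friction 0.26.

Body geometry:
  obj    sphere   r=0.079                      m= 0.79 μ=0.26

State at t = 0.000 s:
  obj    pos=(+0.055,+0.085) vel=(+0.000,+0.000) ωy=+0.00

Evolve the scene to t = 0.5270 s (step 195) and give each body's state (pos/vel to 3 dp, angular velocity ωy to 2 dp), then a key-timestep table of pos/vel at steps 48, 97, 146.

State at t = 0.5270 s:
  obj    pos=(+0.631,-0.245) vel=(+2.187,-1.252) ωy=+31.89

Key-timestep trajectory:
   step    t(s)  obj.x    obj.z    obj.vx   obj.vz 
     48  0.1297   +0.090  +0.065  +0.538  -0.308
     97  0.2622   +0.198  +0.003  +1.088  -0.623
    146  0.3946   +0.378  -0.100  +1.637  -0.938


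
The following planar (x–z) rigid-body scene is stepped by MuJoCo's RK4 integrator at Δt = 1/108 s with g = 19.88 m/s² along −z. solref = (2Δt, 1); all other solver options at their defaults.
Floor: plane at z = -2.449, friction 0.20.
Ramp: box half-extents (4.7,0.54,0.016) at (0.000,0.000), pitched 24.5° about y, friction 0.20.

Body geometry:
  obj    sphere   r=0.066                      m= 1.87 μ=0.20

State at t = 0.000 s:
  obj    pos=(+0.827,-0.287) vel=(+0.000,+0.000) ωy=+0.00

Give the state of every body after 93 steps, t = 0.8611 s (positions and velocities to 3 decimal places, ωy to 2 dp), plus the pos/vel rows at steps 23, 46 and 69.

State at t = 0.8611 s:
  obj    pos=(+2.814,-1.192) vel=(+4.615,-2.103) ωy=+76.79

Key-timestep trajectory:
   step    t(s)  obj.x    obj.z    obj.vx   obj.vz 
     23  0.2130   +0.949  -0.342  +1.142  -0.520
     46  0.4259   +1.313  -0.508  +2.283  -1.040
     69  0.6389   +1.921  -0.785  +3.424  -1.560


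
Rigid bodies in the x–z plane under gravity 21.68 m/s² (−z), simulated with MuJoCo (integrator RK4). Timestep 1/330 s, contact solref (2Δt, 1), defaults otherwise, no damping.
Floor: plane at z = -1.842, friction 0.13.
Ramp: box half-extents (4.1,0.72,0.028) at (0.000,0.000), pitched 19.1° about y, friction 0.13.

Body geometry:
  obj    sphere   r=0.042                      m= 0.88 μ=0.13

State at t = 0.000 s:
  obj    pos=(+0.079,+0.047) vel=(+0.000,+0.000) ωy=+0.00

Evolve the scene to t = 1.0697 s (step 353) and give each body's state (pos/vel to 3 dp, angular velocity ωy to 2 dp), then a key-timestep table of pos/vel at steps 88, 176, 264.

State at t = 1.0697 s:
  obj    pos=(+2.819,-0.902) vel=(+5.122,-1.774) ωy=+129.04

Key-timestep trajectory:
   step    t(s)  obj.x    obj.z    obj.vx   obj.vz 
     88  0.2667   +0.249  -0.012  +1.277  -0.442
    176  0.5333   +0.760  -0.189  +2.554  -0.884
    264  0.8000   +1.611  -0.484  +3.831  -1.327


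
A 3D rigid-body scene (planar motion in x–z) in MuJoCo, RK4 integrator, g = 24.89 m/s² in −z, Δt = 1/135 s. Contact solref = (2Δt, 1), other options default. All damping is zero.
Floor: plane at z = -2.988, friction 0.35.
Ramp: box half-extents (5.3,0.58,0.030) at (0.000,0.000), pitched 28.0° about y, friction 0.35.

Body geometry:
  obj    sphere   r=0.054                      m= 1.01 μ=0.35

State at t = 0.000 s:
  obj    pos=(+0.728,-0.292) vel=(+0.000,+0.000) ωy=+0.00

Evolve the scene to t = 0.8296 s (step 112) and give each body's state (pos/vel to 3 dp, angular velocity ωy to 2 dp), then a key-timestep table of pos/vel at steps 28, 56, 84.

State at t = 0.8296 s:
  obj    pos=(+3.264,-1.641) vel=(+6.114,-3.251) ωy=+128.21

Key-timestep trajectory:
   step    t(s)  obj.x    obj.z    obj.vx   obj.vz 
     28  0.2074   +0.887  -0.376  +1.529  -0.813
     56  0.4148   +1.362  -0.629  +3.057  -1.626
     84  0.6222   +2.155  -1.051  +4.585  -2.438


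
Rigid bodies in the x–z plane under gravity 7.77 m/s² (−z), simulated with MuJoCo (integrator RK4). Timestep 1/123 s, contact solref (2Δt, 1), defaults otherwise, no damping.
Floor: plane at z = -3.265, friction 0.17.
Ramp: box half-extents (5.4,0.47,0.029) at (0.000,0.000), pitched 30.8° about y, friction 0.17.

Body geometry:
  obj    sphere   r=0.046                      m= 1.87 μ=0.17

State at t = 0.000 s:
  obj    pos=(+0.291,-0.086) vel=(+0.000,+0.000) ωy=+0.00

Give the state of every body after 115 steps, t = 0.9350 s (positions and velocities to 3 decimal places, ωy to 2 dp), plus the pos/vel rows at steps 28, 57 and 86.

State at t = 0.9350 s:
  obj    pos=(+1.360,-0.723) vel=(+2.287,-1.358) ωy=+57.54

Key-timestep trajectory:
   step    t(s)  obj.x    obj.z    obj.vx   obj.vz 
     28  0.2276   +0.354  -0.124  +0.560  -0.327
     57  0.4634   +0.554  -0.243  +1.130  -0.686
     86  0.6992   +0.889  -0.443  +1.710  -1.017


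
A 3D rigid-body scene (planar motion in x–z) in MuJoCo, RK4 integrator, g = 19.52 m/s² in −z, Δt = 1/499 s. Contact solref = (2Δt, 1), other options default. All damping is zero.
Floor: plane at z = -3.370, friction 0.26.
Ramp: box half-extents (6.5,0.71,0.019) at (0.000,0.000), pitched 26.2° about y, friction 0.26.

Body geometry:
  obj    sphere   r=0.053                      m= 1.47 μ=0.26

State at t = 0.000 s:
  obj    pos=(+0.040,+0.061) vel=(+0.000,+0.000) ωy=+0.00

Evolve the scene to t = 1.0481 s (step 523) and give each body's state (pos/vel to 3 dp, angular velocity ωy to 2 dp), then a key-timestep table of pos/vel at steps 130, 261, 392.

State at t = 1.0481 s:
  obj    pos=(+3.074,-1.432) vel=(+5.789,-2.849) ωy=+121.73

Key-timestep trajectory:
   step    t(s)  obj.x    obj.z    obj.vx   obj.vz 
    130  0.2605   +0.227  -0.032  +1.439  -0.708
    261  0.5230   +0.796  -0.311  +2.889  -1.422
    392  0.7856   +1.744  -0.778  +4.339  -2.135


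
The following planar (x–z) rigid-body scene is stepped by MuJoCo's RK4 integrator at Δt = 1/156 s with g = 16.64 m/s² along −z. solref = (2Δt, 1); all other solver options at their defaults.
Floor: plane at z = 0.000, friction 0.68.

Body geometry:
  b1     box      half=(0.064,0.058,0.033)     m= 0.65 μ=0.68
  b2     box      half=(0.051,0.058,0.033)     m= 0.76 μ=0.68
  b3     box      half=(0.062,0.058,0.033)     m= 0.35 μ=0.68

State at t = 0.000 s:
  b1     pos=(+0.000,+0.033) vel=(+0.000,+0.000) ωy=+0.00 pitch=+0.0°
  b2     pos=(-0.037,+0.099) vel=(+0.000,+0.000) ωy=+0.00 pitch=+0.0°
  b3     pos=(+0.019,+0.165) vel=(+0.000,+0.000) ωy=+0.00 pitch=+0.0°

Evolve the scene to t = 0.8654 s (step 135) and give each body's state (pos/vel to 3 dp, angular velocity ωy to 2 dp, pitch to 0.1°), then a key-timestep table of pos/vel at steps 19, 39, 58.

State at t = 0.8654 s:
  b1     pos=(+0.000,+0.033) vel=(+0.000,+0.000) ωy=+0.00 pitch=+0.0°
  b2     pos=(-0.037,+0.099) vel=(+0.000,+0.000) ωy=+0.00 pitch=+0.0°
  b3     pos=(+0.160,+0.033) vel=(+0.000,+0.000) ωy=+0.00 pitch=+180.0°

Key-timestep trajectory:
   step    t(s)  b1.x    b1.z    b1.vx   b1.vz   b2.x    b2.z    b2.vx   b2.vz   b3.x    b3.z    b3.vx   b3.vz 
     19  0.1218   +0.000  +0.033  +0.000  +0.000   -0.037  +0.099  -0.001  +0.000   +0.028  +0.162  +0.168  -0.122
     39  0.2500   +0.000  +0.033  +0.000  +0.000   -0.037  +0.099  -0.001  +0.000   +0.072  +0.130  +0.588  -0.215
     58  0.3718   +0.000  +0.033  +0.000  +0.000   -0.037  +0.099  +0.000  +0.000   +0.153  +0.037  +0.853  -1.363


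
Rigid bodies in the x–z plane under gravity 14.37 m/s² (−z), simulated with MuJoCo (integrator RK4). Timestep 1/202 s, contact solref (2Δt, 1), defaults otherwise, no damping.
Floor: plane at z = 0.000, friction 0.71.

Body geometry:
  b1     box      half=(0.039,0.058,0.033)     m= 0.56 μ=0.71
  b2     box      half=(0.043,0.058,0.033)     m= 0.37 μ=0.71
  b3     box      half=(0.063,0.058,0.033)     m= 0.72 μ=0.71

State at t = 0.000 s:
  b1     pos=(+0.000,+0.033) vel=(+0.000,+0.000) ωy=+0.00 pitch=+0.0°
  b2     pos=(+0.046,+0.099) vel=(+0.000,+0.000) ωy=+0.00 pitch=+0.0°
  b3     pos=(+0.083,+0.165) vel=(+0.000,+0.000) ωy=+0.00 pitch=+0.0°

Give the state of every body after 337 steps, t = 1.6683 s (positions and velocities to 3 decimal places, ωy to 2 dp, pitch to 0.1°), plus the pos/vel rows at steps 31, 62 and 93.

State at t = 1.6683 s:
  b1     pos=(+0.000,+0.033) vel=(+0.000,+0.000) ωy=+0.00 pitch=+0.0°
  b2     pos=(+0.085,+0.043) vel=(+0.000,+0.000) ωy=+0.00 pitch=+90.0°
  b3     pos=(+0.292,+0.033) vel=(+0.000,+0.000) ωy=+0.00 pitch=+180.0°

Key-timestep trajectory:
   step    t(s)  b1.x    b1.z    b1.vx   b1.vz   b2.x    b2.z    b2.vx   b2.vz   b3.x    b3.z    b3.vx   b3.vz 
     31  0.1535   +0.000  +0.033  +0.000  +0.000   +0.065  +0.087  +0.247  -0.283   +0.136  +0.115  +0.592  -0.974
     62  0.3069   +0.000  +0.033  +0.000  +0.000   +0.092  +0.048  -0.097  -0.052   +0.214  +0.070  +0.290  +0.062
     93  0.4604   +0.000  +0.033  +0.000  +0.000   +0.085  +0.043  +0.000  +0.001   +0.260  +0.063  +0.441  -0.218


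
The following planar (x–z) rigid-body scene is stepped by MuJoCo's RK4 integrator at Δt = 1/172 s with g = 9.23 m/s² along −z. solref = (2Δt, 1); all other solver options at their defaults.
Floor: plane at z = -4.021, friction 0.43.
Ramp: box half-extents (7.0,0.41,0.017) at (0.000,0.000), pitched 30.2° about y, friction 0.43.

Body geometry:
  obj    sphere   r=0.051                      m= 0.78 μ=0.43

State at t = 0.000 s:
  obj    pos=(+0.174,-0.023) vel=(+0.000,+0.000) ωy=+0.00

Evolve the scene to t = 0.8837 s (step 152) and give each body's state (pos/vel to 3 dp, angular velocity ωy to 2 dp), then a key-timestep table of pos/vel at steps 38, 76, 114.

State at t = 0.8837 s:
  obj    pos=(+1.293,-0.674) vel=(+2.533,-1.474) ωy=+57.45

Key-timestep trajectory:
   step    t(s)  obj.x    obj.z    obj.vx   obj.vz 
     38  0.2209   +0.244  -0.063  +0.633  -0.369
     76  0.4419   +0.454  -0.186  +1.267  -0.737
    114  0.6628   +0.804  -0.389  +1.900  -1.106


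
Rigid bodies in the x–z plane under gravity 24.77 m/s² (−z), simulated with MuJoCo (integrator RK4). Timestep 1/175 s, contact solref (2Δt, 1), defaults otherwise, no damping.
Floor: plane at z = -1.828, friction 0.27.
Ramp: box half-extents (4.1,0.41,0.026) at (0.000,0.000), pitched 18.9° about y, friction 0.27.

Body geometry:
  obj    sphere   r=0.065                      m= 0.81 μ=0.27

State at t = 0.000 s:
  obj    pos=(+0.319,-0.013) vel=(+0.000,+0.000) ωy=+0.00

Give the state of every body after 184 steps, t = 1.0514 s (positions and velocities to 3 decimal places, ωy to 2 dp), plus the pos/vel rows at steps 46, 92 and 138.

State at t = 1.0514 s:
  obj    pos=(+3.316,-1.039) vel=(+5.701,-1.952) ωy=+92.69

Key-timestep trajectory:
   step    t(s)  obj.x    obj.z    obj.vx   obj.vz 
     46  0.2629   +0.506  -0.077  +1.425  -0.488
     92  0.5257   +1.068  -0.270  +2.851  -0.976
    138  0.7886   +2.005  -0.590  +4.276  -1.464


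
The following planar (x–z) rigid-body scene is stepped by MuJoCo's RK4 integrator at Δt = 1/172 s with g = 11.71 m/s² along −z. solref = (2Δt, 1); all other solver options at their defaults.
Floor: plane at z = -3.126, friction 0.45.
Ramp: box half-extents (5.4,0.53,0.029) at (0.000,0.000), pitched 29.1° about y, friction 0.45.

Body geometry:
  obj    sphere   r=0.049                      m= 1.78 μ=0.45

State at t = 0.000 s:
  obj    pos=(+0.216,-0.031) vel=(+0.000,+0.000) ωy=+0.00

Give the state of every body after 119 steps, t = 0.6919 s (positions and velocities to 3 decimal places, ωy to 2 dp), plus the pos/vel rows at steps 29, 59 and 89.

State at t = 0.6919 s:
  obj    pos=(+1.067,-0.505) vel=(+2.459,-1.369) ωy=+57.42

Key-timestep trajectory:
   step    t(s)  obj.x    obj.z    obj.vx   obj.vz 
     29  0.1686   +0.267  -0.059  +0.600  -0.334
     59  0.3430   +0.425  -0.147  +1.219  -0.679
     89  0.5174   +0.692  -0.296  +1.839  -1.024


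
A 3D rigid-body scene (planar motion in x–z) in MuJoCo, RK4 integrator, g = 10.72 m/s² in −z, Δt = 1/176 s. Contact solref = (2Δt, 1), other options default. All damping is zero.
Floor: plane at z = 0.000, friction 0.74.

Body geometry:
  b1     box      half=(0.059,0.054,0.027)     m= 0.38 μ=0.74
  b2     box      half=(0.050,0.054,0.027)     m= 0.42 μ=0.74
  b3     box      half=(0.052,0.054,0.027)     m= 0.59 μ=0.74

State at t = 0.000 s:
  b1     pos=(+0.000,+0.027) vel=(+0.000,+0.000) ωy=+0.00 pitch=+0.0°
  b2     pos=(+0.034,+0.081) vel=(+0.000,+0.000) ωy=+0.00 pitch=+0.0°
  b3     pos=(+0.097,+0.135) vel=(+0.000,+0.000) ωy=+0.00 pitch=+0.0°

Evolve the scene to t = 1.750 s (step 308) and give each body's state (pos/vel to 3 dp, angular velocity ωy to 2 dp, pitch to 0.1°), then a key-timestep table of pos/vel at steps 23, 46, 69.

State at t = 1.750 s:
  b1     pos=(+0.000,+0.027) vel=(+0.000,+0.000) ωy=+0.00 pitch=+0.0°
  b2     pos=(+0.034,+0.081) vel=(+0.000,+0.000) ωy=+0.00 pitch=+0.0°
  b3     pos=(+0.120,+0.052) vel=(+0.000,+0.000) ωy=+0.00 pitch=+90.0°

Key-timestep trajectory:
   step    t(s)  b1.x    b1.z    b1.vx   b1.vz   b2.x    b2.z    b2.vx   b2.vz   b3.x    b3.z    b3.vx   b3.vz 
     23  0.1307   +0.000  +0.027  +0.000  +0.000   +0.034  +0.081  +0.000  +0.001   +0.112  +0.120  +0.187  -0.342
     46  0.2614   +0.000  +0.027  +0.000  +0.000   +0.034  +0.081  +0.000  +0.000   +0.123  +0.052  -0.158  +0.009
     69  0.3920   +0.000  +0.027  +0.000  +0.000   +0.034  +0.081  +0.000  +0.000   +0.121  +0.052  -0.002  +0.014


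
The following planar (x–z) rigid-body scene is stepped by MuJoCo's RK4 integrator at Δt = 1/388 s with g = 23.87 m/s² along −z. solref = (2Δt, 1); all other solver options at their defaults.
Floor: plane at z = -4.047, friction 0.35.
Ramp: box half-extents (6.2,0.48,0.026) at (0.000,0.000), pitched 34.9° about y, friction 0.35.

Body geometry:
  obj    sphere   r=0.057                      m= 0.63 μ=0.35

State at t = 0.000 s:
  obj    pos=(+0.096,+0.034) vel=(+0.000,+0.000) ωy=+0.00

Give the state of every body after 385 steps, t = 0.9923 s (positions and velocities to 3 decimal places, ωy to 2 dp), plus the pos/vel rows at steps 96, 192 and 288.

State at t = 0.9923 s:
  obj    pos=(+4.035,-2.714) vel=(+7.939,-5.538) ωy=+169.80

Key-timestep trajectory:
   step    t(s)  obj.x    obj.z    obj.vx   obj.vz 
     96  0.2474   +0.341  -0.137  +1.980  -1.381
    192  0.4948   +1.076  -0.649  +3.959  -2.762
    288  0.7423   +2.300  -1.504  +5.939  -4.143


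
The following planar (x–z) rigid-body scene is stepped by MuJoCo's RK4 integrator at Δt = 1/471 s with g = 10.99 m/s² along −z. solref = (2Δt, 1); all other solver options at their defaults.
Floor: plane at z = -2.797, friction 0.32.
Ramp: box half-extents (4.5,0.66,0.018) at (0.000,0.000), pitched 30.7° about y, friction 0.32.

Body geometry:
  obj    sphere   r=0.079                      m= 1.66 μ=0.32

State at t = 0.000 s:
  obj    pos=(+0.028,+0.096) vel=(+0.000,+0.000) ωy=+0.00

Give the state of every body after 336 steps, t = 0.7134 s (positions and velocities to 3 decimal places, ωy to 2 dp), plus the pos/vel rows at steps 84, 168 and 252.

State at t = 0.7134 s:
  obj    pos=(+0.905,-0.425) vel=(+2.458,-1.460) ωy=+36.19

Key-timestep trajectory:
   step    t(s)  obj.x    obj.z    obj.vx   obj.vz 
     84  0.1783   +0.083  +0.064  +0.615  -0.365
    168  0.3567   +0.247  -0.034  +1.229  -0.730
    252  0.5350   +0.521  -0.197  +1.844  -1.095


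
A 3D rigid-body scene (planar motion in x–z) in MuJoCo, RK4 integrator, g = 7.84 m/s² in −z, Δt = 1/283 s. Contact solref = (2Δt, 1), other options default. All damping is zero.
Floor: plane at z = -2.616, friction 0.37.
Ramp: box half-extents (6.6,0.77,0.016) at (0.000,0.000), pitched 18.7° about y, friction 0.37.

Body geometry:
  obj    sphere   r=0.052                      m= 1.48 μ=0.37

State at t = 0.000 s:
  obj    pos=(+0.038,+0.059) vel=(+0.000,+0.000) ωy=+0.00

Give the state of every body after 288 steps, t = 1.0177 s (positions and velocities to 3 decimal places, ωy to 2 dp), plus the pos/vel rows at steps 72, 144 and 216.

State at t = 1.0177 s:
  obj    pos=(+0.919,-0.239) vel=(+1.731,-0.586) ωy=+35.13

Key-timestep trajectory:
   step    t(s)  obj.x    obj.z    obj.vx   obj.vz 
     72  0.2544   +0.093  +0.040  +0.433  -0.146
    144  0.5088   +0.258  -0.016  +0.865  -0.293
    216  0.7633   +0.533  -0.109  +1.298  -0.439


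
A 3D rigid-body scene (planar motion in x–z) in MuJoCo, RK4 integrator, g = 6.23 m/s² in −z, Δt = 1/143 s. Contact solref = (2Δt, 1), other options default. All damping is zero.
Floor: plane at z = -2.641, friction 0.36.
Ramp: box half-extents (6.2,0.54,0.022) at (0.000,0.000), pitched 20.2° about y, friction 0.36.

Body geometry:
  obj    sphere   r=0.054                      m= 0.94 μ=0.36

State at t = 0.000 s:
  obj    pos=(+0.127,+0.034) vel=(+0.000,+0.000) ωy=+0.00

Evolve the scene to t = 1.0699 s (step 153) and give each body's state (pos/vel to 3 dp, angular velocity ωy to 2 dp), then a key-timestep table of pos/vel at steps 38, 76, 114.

State at t = 1.0699 s:
  obj    pos=(+0.953,-0.270) vel=(+1.543,-0.568) ωy=+30.44

Key-timestep trajectory:
   step    t(s)  obj.x    obj.z    obj.vx   obj.vz 
     38  0.2657   +0.178  +0.015  +0.383  -0.141
     76  0.5315   +0.331  -0.041  +0.766  -0.282
    114  0.7972   +0.585  -0.134  +1.150  -0.423


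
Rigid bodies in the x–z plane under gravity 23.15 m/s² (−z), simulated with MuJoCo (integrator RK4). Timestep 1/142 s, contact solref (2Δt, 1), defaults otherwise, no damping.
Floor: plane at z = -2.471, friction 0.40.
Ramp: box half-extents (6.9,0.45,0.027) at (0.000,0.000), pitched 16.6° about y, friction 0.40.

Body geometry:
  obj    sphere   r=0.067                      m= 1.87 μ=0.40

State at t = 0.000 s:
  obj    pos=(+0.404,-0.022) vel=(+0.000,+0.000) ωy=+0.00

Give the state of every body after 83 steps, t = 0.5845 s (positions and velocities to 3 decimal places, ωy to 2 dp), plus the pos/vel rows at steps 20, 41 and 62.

State at t = 0.5845 s:
  obj    pos=(+1.177,-0.253) vel=(+2.646,-0.789) ωy=+41.20

Key-timestep trajectory:
   step    t(s)  obj.x    obj.z    obj.vx   obj.vz 
     20  0.1408   +0.449  -0.036  +0.638  -0.190
     41  0.2887   +0.593  -0.079  +1.307  -0.390
     62  0.4366   +0.836  -0.151  +1.976  -0.589


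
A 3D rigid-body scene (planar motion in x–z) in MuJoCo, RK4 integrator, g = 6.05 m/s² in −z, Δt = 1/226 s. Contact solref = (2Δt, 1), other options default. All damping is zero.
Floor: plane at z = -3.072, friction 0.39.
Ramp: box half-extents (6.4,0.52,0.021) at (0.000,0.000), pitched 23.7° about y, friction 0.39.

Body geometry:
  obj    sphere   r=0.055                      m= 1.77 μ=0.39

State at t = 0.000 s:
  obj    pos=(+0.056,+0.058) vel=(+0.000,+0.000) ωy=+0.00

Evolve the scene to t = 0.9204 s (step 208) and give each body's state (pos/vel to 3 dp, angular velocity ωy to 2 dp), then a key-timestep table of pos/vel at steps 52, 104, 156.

State at t = 0.9204 s:
  obj    pos=(+0.730,-0.237) vel=(+1.464,-0.643) ωy=+29.06

Key-timestep trajectory:
   step    t(s)  obj.x    obj.z    obj.vx   obj.vz 
     52  0.2301   +0.098  +0.040  +0.366  -0.161
    104  0.4602   +0.225  -0.016  +0.732  -0.321
    156  0.6903   +0.435  -0.108  +1.098  -0.482


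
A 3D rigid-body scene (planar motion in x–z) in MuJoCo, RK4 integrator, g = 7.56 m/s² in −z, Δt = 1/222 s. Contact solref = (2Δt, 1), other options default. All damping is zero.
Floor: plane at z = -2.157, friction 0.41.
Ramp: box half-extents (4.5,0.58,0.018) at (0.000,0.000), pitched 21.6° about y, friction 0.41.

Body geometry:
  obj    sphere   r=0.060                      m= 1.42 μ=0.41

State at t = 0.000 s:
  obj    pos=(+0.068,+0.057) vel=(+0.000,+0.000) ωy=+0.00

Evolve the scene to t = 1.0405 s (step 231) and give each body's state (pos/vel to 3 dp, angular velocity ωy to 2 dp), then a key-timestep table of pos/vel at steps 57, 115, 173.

State at t = 1.0405 s:
  obj    pos=(+1.069,-0.339) vel=(+1.923,-0.761) ωy=+34.47

Key-timestep trajectory:
   step    t(s)  obj.x    obj.z    obj.vx   obj.vz 
     57  0.2568   +0.129  +0.033  +0.475  -0.188
    115  0.5180   +0.316  -0.041  +0.958  -0.379
    173  0.7793   +0.629  -0.165  +1.440  -0.570


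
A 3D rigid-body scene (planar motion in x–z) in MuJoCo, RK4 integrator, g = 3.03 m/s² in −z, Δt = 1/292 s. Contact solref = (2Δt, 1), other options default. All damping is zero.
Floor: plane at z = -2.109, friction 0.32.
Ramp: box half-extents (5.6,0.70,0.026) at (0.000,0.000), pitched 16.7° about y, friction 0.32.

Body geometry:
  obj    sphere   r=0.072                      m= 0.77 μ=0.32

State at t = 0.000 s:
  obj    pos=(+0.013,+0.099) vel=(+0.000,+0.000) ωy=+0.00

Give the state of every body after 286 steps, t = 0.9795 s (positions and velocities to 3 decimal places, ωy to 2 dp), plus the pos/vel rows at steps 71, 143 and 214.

State at t = 0.9795 s:
  obj    pos=(+0.299,+0.013) vel=(+0.583,-0.175) ωy=+8.46

Key-timestep trajectory:
   step    t(s)  obj.x    obj.z    obj.vx   obj.vz 
     71  0.2432   +0.031  +0.093  +0.145  -0.043
    143  0.4897   +0.084  +0.077  +0.292  -0.088
    214  0.7329   +0.173  +0.050  +0.437  -0.131


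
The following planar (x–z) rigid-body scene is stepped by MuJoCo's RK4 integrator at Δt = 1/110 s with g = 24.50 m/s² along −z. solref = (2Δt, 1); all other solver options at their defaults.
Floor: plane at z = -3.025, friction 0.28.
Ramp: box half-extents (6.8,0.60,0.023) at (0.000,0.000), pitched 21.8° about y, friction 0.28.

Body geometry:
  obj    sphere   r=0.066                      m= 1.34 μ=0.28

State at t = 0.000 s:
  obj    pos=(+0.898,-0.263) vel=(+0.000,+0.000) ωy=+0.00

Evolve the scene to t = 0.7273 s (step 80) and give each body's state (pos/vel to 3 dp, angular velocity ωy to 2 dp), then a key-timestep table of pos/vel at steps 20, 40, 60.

State at t = 0.7273 s:
  obj    pos=(+2.494,-0.902) vel=(+4.388,-1.755) ωy=+71.59

Key-timestep trajectory:
   step    t(s)  obj.x    obj.z    obj.vx   obj.vz 
     20  0.1818   +0.998  -0.303  +1.097  -0.439
     40  0.3636   +1.297  -0.423  +2.194  -0.878
     60  0.5455   +1.796  -0.622  +3.291  -1.316


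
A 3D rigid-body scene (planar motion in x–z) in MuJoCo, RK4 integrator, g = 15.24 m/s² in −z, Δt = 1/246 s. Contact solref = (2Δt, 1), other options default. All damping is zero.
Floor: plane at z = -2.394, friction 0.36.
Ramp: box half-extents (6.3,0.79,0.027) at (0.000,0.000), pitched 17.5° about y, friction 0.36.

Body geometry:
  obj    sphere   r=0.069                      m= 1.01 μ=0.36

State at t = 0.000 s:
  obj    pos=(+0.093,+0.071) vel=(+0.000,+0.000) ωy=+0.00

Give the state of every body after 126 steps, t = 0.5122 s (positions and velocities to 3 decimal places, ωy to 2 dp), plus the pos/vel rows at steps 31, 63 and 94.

State at t = 0.5122 s:
  obj    pos=(+0.503,-0.058) vel=(+1.599,-0.504) ωy=+24.29

Key-timestep trajectory:
   step    t(s)  obj.x    obj.z    obj.vx   obj.vz 
     31  0.1260   +0.118  +0.063  +0.394  -0.124
     63  0.2561   +0.196  +0.039  +0.800  -0.252
     94  0.3821   +0.321  -0.001  +1.193  -0.376


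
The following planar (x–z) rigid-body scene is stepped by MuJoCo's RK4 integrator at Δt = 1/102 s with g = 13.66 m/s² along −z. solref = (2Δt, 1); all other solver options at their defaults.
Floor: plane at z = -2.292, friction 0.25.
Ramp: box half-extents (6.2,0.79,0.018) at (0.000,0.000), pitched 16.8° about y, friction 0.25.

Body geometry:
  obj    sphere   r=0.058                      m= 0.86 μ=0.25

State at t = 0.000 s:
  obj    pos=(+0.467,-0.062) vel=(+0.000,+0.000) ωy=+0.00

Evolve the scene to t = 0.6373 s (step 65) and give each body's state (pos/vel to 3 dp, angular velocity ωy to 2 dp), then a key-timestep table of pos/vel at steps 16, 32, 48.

State at t = 0.6373 s:
  obj    pos=(+1.015,-0.227) vel=(+1.721,-0.519) ωy=+30.97

Key-timestep trajectory:
   step    t(s)  obj.x    obj.z    obj.vx   obj.vz 
     16  0.1569   +0.500  -0.072  +0.424  -0.128
     32  0.3137   +0.600  -0.102  +0.847  -0.256
     48  0.4706   +0.766  -0.152  +1.271  -0.384


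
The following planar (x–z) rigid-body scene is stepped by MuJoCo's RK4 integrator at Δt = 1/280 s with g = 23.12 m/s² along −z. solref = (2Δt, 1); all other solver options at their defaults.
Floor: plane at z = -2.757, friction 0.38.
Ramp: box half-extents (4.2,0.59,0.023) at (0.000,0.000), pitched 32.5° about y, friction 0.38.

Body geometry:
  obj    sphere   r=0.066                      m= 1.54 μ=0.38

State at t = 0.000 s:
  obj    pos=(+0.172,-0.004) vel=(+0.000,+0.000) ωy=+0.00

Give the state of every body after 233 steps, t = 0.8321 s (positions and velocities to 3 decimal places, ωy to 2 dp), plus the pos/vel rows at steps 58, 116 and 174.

State at t = 0.8321 s:
  obj    pos=(+2.763,-1.655) vel=(+6.227,-3.967) ωy=+111.86

Key-timestep trajectory:
   step    t(s)  obj.x    obj.z    obj.vx   obj.vz 
     58  0.2071   +0.333  -0.106  +1.550  -0.988
    116  0.4143   +0.814  -0.413  +3.101  -1.975
    174  0.6214   +1.617  -0.925  +4.651  -2.963


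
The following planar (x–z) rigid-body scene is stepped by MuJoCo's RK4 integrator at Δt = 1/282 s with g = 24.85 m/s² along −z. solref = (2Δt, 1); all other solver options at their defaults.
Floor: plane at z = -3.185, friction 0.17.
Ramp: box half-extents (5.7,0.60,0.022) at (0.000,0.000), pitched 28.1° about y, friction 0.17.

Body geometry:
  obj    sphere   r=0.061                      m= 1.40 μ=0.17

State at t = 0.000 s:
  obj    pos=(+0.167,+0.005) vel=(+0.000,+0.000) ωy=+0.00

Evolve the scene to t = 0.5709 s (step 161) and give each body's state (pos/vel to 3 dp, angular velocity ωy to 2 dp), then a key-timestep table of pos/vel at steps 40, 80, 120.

State at t = 0.5709 s:
  obj    pos=(+1.369,-0.637) vel=(+4.211,-2.249) ωy=+78.22

Key-timestep trajectory:
   step    t(s)  obj.x    obj.z    obj.vx   obj.vz 
     40  0.1418   +0.241  -0.035  +1.047  -0.559
     80  0.2837   +0.464  -0.154  +2.093  -1.117
    120  0.4255   +0.835  -0.352  +3.139  -1.676


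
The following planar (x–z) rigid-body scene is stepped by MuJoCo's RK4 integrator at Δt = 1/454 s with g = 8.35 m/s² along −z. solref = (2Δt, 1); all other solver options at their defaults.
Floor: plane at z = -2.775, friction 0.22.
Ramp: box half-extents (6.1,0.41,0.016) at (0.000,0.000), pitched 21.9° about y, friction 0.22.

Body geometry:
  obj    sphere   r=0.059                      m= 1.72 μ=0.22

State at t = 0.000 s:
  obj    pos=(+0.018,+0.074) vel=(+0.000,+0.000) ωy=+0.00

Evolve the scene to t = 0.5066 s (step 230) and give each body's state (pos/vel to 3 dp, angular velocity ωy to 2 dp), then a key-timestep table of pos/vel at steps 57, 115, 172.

State at t = 0.5066 s:
  obj    pos=(+0.283,-0.033) vel=(+1.046,-0.420) ωy=+19.10

Key-timestep trajectory:
   step    t(s)  obj.x    obj.z    obj.vx   obj.vz 
     57  0.1256   +0.034  +0.067  +0.259  -0.104
    115  0.2533   +0.084  +0.047  +0.523  -0.210
    172  0.3789   +0.166  +0.014  +0.782  -0.314
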